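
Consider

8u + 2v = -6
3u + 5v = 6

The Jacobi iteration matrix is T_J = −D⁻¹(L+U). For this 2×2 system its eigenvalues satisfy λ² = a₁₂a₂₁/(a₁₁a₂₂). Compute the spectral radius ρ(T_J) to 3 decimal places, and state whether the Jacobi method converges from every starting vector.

0.387

a₁₂a₂₁/(a₁₁a₂₂) = (2)·(3) / ((8)·(5)) = 0.150000
ρ = √|0.150000| = √0.150000 = 0.387
ρ < 1, so Jacobi converges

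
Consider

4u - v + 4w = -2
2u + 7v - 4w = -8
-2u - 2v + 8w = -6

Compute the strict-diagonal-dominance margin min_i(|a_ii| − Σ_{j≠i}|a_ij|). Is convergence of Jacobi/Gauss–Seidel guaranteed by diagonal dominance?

row 1: |4| − (1+4) = -1
row 2: |7| − (2+4) = 1
row 3: |8| − (2+2) = 4
minimum over rows = -1 → not strictly diagonally dominant

-1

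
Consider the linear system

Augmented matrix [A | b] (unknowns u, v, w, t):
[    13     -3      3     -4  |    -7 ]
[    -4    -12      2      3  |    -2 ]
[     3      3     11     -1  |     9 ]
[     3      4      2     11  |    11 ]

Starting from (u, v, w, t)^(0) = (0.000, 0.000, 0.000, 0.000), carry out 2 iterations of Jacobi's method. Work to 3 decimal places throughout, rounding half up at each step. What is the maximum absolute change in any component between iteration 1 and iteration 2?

0.565

Iteration 1:
  u = (-7 - (-3)·0.000 - (3)·0.000 - (-4)·0.000) / (13) = -0.538
  v = (-2 - (-4)·0.000 - (2)·0.000 - (3)·0.000) / (-12) = 0.167
  w = (9 - (3)·0.000 - (3)·0.000 - (-1)·0.000) / (11) = 0.818
  t = (11 - (3)·0.000 - (4)·0.000 - (2)·0.000) / (11) = 1.000
Iteration 2:
  u = (-7 - (-3)·0.167 - (3)·0.818 - (-4)·1.000) / (13) = -0.381
  v = (-2 - (-4)·-0.538 - (2)·0.818 - (3)·1.000) / (-12) = 0.732
  w = (9 - (3)·-0.538 - (3)·0.167 - (-1)·1.000) / (11) = 1.010
  t = (11 - (3)·-0.538 - (4)·0.167 - (2)·0.818) / (11) = 0.937
Change: (0.157, 0.565, 0.192, -0.063) → max |·| = 0.565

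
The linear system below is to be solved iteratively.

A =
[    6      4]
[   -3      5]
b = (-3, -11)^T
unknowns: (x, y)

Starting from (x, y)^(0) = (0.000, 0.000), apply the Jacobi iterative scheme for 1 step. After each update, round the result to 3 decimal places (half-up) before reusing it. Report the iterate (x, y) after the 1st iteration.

(-0.500, -2.200)

Iteration 1:
  x = (-3 - (4)·0.000) / (6) = -0.500
  y = (-11 - (-3)·0.000) / (5) = -2.200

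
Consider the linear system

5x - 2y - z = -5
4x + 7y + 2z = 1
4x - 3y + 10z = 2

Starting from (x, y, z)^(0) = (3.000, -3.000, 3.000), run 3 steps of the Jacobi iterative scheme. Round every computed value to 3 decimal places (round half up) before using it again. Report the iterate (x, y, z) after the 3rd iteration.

Iteration 1:
  x = (-5 - (-2)·-3.000 - (-1)·3.000) / (5) = -1.600
  y = (1 - (4)·3.000 - (2)·3.000) / (7) = -2.429
  z = (2 - (4)·3.000 - (-3)·-3.000) / (10) = -1.900
Iteration 2:
  x = (-5 - (-2)·-2.429 - (-1)·-1.900) / (5) = -2.352
  y = (1 - (4)·-1.600 - (2)·-1.900) / (7) = 1.600
  z = (2 - (4)·-1.600 - (-3)·-2.429) / (10) = 0.111
Iteration 3:
  x = (-5 - (-2)·1.600 - (-1)·0.111) / (5) = -0.338
  y = (1 - (4)·-2.352 - (2)·0.111) / (7) = 1.455
  z = (2 - (4)·-2.352 - (-3)·1.600) / (10) = 1.621

(-0.338, 1.455, 1.621)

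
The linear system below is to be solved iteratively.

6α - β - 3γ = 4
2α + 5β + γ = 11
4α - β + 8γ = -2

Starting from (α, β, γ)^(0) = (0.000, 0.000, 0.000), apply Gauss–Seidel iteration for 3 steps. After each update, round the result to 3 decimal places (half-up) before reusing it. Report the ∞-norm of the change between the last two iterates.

0.036

Iteration 1:
  α = (4 - (-1)·0.000 - (-3)·0.000) / (6) = 0.667
  β = (11 - (2)·0.667 - (1)·0.000) / (5) = 1.933
  γ = (-2 - (4)·0.667 - (-1)·1.933) / (8) = -0.342
Iteration 2:
  α = (4 - (-1)·1.933 - (-3)·-0.342) / (6) = 0.818
  β = (11 - (2)·0.818 - (1)·-0.342) / (5) = 1.941
  γ = (-2 - (4)·0.818 - (-1)·1.941) / (8) = -0.416
Iteration 3:
  α = (4 - (-1)·1.941 - (-3)·-0.416) / (6) = 0.782
  β = (11 - (2)·0.782 - (1)·-0.416) / (5) = 1.970
  γ = (-2 - (4)·0.782 - (-1)·1.970) / (8) = -0.395
Change: (-0.036, 0.029, 0.021) → max |·| = 0.036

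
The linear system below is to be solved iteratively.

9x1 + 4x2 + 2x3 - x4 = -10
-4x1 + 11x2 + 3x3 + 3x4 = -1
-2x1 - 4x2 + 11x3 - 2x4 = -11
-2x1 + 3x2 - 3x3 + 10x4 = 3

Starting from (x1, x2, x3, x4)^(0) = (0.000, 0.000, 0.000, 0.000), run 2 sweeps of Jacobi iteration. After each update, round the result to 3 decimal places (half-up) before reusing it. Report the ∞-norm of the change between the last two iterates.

0.495

Iteration 1:
  x1 = (-10 - (4)·0.000 - (2)·0.000 - (-1)·0.000) / (9) = -1.111
  x2 = (-1 - (-4)·0.000 - (3)·0.000 - (3)·0.000) / (11) = -0.091
  x3 = (-11 - (-2)·0.000 - (-4)·0.000 - (-2)·0.000) / (11) = -1.000
  x4 = (3 - (-2)·0.000 - (3)·0.000 - (-3)·0.000) / (10) = 0.300
Iteration 2:
  x1 = (-10 - (4)·-0.091 - (2)·-1.000 - (-1)·0.300) / (9) = -0.815
  x2 = (-1 - (-4)·-1.111 - (3)·-1.000 - (3)·0.300) / (11) = -0.304
  x3 = (-11 - (-2)·-1.111 - (-4)·-0.091 - (-2)·0.300) / (11) = -1.181
  x4 = (3 - (-2)·-1.111 - (3)·-0.091 - (-3)·-1.000) / (10) = -0.195
Change: (0.296, -0.213, -0.181, -0.495) → max |·| = 0.495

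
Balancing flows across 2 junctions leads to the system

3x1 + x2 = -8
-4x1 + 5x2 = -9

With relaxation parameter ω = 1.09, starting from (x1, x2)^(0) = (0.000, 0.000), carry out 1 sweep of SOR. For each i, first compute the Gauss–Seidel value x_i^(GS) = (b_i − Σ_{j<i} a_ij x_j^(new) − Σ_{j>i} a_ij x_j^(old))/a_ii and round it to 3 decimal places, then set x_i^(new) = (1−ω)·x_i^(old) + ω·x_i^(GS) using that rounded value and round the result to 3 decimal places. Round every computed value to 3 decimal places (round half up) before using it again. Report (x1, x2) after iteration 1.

Iteration 1:
  x1: GS value = (-8 - (1)·0.000) / (3) = -2.667;  x1 ← (1−ω)·0.000 + ω·-2.667 = -2.907
  x2: GS value = (-9 - (-4)·-2.907) / (5) = -4.126;  x2 ← (1−ω)·0.000 + ω·-4.126 = -4.497

(-2.907, -4.497)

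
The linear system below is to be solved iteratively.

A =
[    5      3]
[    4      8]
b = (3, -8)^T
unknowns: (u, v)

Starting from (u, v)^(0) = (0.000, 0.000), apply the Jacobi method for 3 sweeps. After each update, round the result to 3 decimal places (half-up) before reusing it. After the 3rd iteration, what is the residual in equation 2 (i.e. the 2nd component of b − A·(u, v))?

-0.720

Iteration 1:
  u = (3 - (3)·0.000) / (5) = 0.600
  v = (-8 - (4)·0.000) / (8) = -1.000
Iteration 2:
  u = (3 - (3)·-1.000) / (5) = 1.200
  v = (-8 - (4)·0.600) / (8) = -1.300
Iteration 3:
  u = (3 - (3)·-1.300) / (5) = 1.380
  v = (-8 - (4)·1.200) / (8) = -1.600
Residual b − A·x = (0.900, -0.720)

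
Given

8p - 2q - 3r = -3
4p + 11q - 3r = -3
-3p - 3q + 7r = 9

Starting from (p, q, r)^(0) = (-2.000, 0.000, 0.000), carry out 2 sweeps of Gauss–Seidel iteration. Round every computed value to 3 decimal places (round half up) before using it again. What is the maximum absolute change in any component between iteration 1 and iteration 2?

Iteration 1:
  p = (-3 - (-2)·0.000 - (-3)·0.000) / (8) = -0.375
  q = (-3 - (4)·-0.375 - (-3)·0.000) / (11) = -0.136
  r = (9 - (-3)·-0.375 - (-3)·-0.136) / (7) = 1.067
Iteration 2:
  p = (-3 - (-2)·-0.136 - (-3)·1.067) / (8) = -0.009
  q = (-3 - (4)·-0.009 - (-3)·1.067) / (11) = 0.022
  r = (9 - (-3)·-0.009 - (-3)·0.022) / (7) = 1.291
Change: (0.366, 0.158, 0.224) → max |·| = 0.366

0.366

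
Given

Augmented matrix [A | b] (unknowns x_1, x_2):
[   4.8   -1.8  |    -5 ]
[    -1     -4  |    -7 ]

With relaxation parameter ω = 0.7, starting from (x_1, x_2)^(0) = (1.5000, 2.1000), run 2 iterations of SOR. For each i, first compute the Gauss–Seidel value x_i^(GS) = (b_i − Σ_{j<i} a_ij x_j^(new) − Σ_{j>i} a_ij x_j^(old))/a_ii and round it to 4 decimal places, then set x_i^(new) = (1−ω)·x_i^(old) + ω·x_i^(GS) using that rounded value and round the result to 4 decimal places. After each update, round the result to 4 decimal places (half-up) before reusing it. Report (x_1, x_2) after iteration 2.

Iteration 1:
  x_1: GS value = (-5 - (-1.8)·2.1000) / (4.8) = -0.2542;  x_1 ← (1−ω)·1.5000 + ω·-0.2542 = 0.2721
  x_2: GS value = (-7 - (-1)·0.2721) / (-4) = 1.6820;  x_2 ← (1−ω)·2.1000 + ω·1.6820 = 1.8074
Iteration 2:
  x_1: GS value = (-5 - (-1.8)·1.8074) / (4.8) = -0.3639;  x_1 ← (1−ω)·0.2721 + ω·-0.3639 = -0.1731
  x_2: GS value = (-7 - (-1)·-0.1731) / (-4) = 1.7933;  x_2 ← (1−ω)·1.8074 + ω·1.7933 = 1.7975

(-0.1731, 1.7975)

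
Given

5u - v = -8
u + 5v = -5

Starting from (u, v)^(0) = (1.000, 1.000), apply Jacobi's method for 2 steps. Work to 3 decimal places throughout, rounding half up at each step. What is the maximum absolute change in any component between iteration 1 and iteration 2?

Iteration 1:
  u = (-8 - (-1)·1.000) / (5) = -1.400
  v = (-5 - (1)·1.000) / (5) = -1.200
Iteration 2:
  u = (-8 - (-1)·-1.200) / (5) = -1.840
  v = (-5 - (1)·-1.400) / (5) = -0.720
Change: (-0.440, 0.480) → max |·| = 0.480

0.480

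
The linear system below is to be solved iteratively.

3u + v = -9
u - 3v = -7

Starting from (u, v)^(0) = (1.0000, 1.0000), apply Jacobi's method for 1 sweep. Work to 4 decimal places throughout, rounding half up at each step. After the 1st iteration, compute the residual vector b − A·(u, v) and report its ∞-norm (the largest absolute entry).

4.3334

Iteration 1:
  u = (-9 - (1)·1.0000) / (3) = -3.3333
  v = (-7 - (1)·1.0000) / (-3) = 2.6667
Residual b − A·x = (-1.6668, 4.3334); ∞-norm = 4.3334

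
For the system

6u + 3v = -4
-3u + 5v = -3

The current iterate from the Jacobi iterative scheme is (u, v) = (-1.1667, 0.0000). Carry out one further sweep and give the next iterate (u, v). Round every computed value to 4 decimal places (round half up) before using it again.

One sweep:
  u = (-4 - (3)·0.0000) / (6) = -0.6667
  v = (-3 - (-3)·-1.1667) / (5) = -1.3000

(-0.6667, -1.3000)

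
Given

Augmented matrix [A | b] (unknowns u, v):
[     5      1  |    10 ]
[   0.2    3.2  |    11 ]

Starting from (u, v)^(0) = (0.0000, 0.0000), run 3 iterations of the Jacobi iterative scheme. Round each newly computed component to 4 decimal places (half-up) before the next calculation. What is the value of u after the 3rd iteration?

1.3375

Iteration 1:
  u = (10 - (1)·0.0000) / (5) = 2.0000
  v = (11 - (0.2)·0.0000) / (3.2) = 3.4375
Iteration 2:
  u = (10 - (1)·3.4375) / (5) = 1.3125
  v = (11 - (0.2)·2.0000) / (3.2) = 3.3125
Iteration 3:
  u = (10 - (1)·3.3125) / (5) = 1.3375
  v = (11 - (0.2)·1.3125) / (3.2) = 3.3555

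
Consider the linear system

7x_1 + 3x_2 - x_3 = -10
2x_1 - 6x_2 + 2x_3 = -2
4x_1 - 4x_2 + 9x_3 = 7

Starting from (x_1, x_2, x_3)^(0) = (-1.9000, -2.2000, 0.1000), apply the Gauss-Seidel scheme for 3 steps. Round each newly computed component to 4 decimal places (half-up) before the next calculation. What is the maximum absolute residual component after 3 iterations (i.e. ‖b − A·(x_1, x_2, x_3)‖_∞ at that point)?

0.4089

Iteration 1:
  x_1 = (-10 - (3)·-2.2000 - (-1)·0.1000) / (7) = -0.4714
  x_2 = (-2 - (2)·-0.4714 - (2)·0.1000) / (-6) = 0.2095
  x_3 = (7 - (4)·-0.4714 - (-4)·0.2095) / (9) = 1.0804
Iteration 2:
  x_1 = (-10 - (3)·0.2095 - (-1)·1.0804) / (7) = -1.3640
  x_2 = (-2 - (2)·-1.3640 - (2)·1.0804) / (-6) = 0.2388
  x_3 = (7 - (4)·-1.3640 - (-4)·0.2388) / (9) = 1.4901
Iteration 3:
  x_1 = (-10 - (3)·0.2388 - (-1)·1.4901) / (7) = -1.3180
  x_2 = (-2 - (2)·-1.3180 - (2)·1.4901) / (-6) = 0.3907
  x_3 = (7 - (4)·-1.3180 - (-4)·0.3907) / (9) = 1.5372
Residual b − A·x = (-0.4089, -0.0942, 0.0000); ∞-norm = 0.4089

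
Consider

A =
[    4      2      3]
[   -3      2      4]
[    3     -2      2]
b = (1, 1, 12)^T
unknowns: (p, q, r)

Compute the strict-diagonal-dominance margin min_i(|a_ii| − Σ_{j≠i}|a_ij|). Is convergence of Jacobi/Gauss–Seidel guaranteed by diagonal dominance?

-5

row 1: |4| − (2+3) = -1
row 2: |2| − (3+4) = -5
row 3: |2| − (3+2) = -3
minimum over rows = -5 → not strictly diagonally dominant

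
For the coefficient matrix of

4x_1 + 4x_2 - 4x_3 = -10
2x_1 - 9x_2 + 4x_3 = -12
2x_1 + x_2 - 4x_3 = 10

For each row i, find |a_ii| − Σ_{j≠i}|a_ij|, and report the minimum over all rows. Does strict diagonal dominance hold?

-4

row 1: |4| − (4+4) = -4
row 2: |-9| − (2+4) = 3
row 3: |-4| − (2+1) = 1
minimum over rows = -4 → not strictly diagonally dominant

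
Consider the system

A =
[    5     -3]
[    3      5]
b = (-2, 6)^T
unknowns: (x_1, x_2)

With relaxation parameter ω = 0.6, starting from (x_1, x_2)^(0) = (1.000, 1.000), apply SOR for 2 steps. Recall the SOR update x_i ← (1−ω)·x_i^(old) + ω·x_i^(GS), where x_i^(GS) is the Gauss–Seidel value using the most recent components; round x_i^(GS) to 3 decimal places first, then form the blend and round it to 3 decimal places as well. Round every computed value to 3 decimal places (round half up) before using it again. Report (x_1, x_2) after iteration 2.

(0.304, 0.984)

Iteration 1:
  x_1: GS value = (-2 - (-3)·1.000) / (5) = 0.200;  x_1 ← (1−ω)·1.000 + ω·0.200 = 0.520
  x_2: GS value = (6 - (3)·0.520) / (5) = 0.888;  x_2 ← (1−ω)·1.000 + ω·0.888 = 0.933
Iteration 2:
  x_1: GS value = (-2 - (-3)·0.933) / (5) = 0.160;  x_1 ← (1−ω)·0.520 + ω·0.160 = 0.304
  x_2: GS value = (6 - (3)·0.304) / (5) = 1.018;  x_2 ← (1−ω)·0.933 + ω·1.018 = 0.984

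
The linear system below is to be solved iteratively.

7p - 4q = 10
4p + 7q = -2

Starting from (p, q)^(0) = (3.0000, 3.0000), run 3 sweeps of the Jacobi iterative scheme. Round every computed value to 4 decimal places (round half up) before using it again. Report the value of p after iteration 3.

0.2390

Iteration 1:
  p = (10 - (-4)·3.0000) / (7) = 3.1429
  q = (-2 - (4)·3.0000) / (7) = -2.0000
Iteration 2:
  p = (10 - (-4)·-2.0000) / (7) = 0.2857
  q = (-2 - (4)·3.1429) / (7) = -2.0817
Iteration 3:
  p = (10 - (-4)·-2.0817) / (7) = 0.2390
  q = (-2 - (4)·0.2857) / (7) = -0.4490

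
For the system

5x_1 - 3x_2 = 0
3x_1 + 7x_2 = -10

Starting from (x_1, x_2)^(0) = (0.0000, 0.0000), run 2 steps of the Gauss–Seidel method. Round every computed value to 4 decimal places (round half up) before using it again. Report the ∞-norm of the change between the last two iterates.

Iteration 1:
  x_1 = (0 - (-3)·0.0000) / (5) = 0.0000
  x_2 = (-10 - (3)·0.0000) / (7) = -1.4286
Iteration 2:
  x_1 = (0 - (-3)·-1.4286) / (5) = -0.8572
  x_2 = (-10 - (3)·-0.8572) / (7) = -1.0612
Change: (-0.8572, 0.3674) → max |·| = 0.8572

0.8572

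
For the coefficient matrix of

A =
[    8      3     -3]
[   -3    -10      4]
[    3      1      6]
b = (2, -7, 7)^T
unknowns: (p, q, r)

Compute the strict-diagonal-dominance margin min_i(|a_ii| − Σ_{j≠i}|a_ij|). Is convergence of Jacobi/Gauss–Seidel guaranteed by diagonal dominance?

row 1: |8| − (3+3) = 2
row 2: |-10| − (3+4) = 3
row 3: |6| − (3+1) = 2
minimum over rows = 2 → strictly diagonally dominant (convergence guaranteed)

2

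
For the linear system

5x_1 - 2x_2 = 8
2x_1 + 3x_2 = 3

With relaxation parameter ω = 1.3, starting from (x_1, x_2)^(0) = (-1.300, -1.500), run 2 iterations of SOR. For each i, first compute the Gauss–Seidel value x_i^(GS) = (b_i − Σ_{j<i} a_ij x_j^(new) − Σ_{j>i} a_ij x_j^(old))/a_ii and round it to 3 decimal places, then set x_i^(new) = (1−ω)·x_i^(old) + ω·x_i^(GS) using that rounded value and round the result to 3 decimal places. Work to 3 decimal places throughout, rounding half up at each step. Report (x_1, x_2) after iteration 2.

Iteration 1:
  x_1: GS value = (8 - (-2)·-1.500) / (5) = 1.000;  x_1 ← (1−ω)·-1.300 + ω·1.000 = 1.690
  x_2: GS value = (3 - (2)·1.690) / (3) = -0.127;  x_2 ← (1−ω)·-1.500 + ω·-0.127 = 0.285
Iteration 2:
  x_1: GS value = (8 - (-2)·0.285) / (5) = 1.714;  x_1 ← (1−ω)·1.690 + ω·1.714 = 1.721
  x_2: GS value = (3 - (2)·1.721) / (3) = -0.147;  x_2 ← (1−ω)·0.285 + ω·-0.147 = -0.277

(1.721, -0.277)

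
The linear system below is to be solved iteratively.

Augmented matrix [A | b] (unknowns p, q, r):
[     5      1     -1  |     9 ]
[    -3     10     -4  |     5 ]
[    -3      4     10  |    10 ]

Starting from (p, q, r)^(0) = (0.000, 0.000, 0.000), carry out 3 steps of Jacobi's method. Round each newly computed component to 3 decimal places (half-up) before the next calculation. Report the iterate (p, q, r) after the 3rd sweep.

Iteration 1:
  p = (9 - (1)·0.000 - (-1)·0.000) / (5) = 1.800
  q = (5 - (-3)·0.000 - (-4)·0.000) / (10) = 0.500
  r = (10 - (-3)·0.000 - (4)·0.000) / (10) = 1.000
Iteration 2:
  p = (9 - (1)·0.500 - (-1)·1.000) / (5) = 1.900
  q = (5 - (-3)·1.800 - (-4)·1.000) / (10) = 1.440
  r = (10 - (-3)·1.800 - (4)·0.500) / (10) = 1.340
Iteration 3:
  p = (9 - (1)·1.440 - (-1)·1.340) / (5) = 1.780
  q = (5 - (-3)·1.900 - (-4)·1.340) / (10) = 1.606
  r = (10 - (-3)·1.900 - (4)·1.440) / (10) = 0.994

(1.780, 1.606, 0.994)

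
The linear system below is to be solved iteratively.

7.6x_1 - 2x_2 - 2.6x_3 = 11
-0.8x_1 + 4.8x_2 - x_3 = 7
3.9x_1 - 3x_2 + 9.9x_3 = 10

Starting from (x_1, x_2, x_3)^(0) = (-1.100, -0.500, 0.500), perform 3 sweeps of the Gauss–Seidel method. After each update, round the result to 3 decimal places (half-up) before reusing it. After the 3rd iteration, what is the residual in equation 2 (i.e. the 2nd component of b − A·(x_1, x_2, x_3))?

Iteration 1:
  x_1 = (11 - (-2)·-0.500 - (-2.6)·0.500) / (7.6) = 1.487
  x_2 = (7 - (-0.8)·1.487 - (-1)·0.500) / (4.8) = 1.810
  x_3 = (10 - (3.9)·1.487 - (-3)·1.810) / (9.9) = 0.973
Iteration 2:
  x_1 = (11 - (-2)·1.810 - (-2.6)·0.973) / (7.6) = 2.257
  x_2 = (7 - (-0.8)·2.257 - (-1)·0.973) / (4.8) = 2.037
  x_3 = (10 - (3.9)·2.257 - (-3)·2.037) / (9.9) = 0.738
Iteration 3:
  x_1 = (11 - (-2)·2.037 - (-2.6)·0.738) / (7.6) = 2.236
  x_2 = (7 - (-0.8)·2.236 - (-1)·0.738) / (4.8) = 1.985
  x_3 = (10 - (3.9)·2.236 - (-3)·1.985) / (9.9) = 0.731
Residual b − A·x = (-0.123, -0.008, -0.002)

-0.008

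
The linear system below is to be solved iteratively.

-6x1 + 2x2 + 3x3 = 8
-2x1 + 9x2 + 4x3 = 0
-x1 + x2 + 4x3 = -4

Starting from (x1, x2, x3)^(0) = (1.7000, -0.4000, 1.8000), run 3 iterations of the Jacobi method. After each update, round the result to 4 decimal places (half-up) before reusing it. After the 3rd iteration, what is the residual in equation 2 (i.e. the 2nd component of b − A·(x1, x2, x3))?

1.4299

Iteration 1:
  x1 = (8 - (2)·-0.4000 - (3)·1.8000) / (-6) = -0.5667
  x2 = (0 - (-2)·1.7000 - (4)·1.8000) / (9) = -0.4222
  x3 = (-4 - (-1)·1.7000 - (1)·-0.4000) / (4) = -0.4750
Iteration 2:
  x1 = (8 - (2)·-0.4222 - (3)·-0.4750) / (-6) = -1.7116
  x2 = (0 - (-2)·-0.5667 - (4)·-0.4750) / (9) = 0.0852
  x3 = (-4 - (-1)·-0.5667 - (1)·-0.4222) / (4) = -1.0361
Iteration 3:
  x1 = (8 - (2)·0.0852 - (3)·-1.0361) / (-6) = -1.8230
  x2 = (0 - (-2)·-1.7116 - (4)·-1.0361) / (9) = 0.0801
  x3 = (-4 - (-1)·-1.7116 - (1)·0.0852) / (4) = -1.4492
Residual b − A·x = (1.2494, 1.4299, -0.1063)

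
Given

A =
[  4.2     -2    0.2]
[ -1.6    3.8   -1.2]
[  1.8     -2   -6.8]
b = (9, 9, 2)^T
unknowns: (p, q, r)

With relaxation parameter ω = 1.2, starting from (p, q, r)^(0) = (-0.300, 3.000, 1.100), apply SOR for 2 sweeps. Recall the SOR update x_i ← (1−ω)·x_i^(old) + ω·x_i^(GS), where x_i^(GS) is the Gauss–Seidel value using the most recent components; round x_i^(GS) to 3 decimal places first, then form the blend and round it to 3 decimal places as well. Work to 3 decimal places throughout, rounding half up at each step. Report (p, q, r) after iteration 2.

(4.523, 3.816, -0.080)

Iteration 1:
  p: GS value = (9 - (-2)·3.000 - (0.2)·1.100) / (4.2) = 3.519;  p ← (1−ω)·-0.300 + ω·3.519 = 4.283
  q: GS value = (9 - (-1.6)·4.283 - (-1.2)·1.100) / (3.8) = 4.519;  q ← (1−ω)·3.000 + ω·4.519 = 4.823
  r: GS value = (2 - (1.8)·4.283 - (-2)·4.823) / (-6.8) = -0.579;  r ← (1−ω)·1.100 + ω·-0.579 = -0.915
Iteration 2:
  p: GS value = (9 - (-2)·4.823 - (0.2)·-0.915) / (4.2) = 4.483;  p ← (1−ω)·4.283 + ω·4.483 = 4.523
  q: GS value = (9 - (-1.6)·4.523 - (-1.2)·-0.915) / (3.8) = 3.984;  q ← (1−ω)·4.823 + ω·3.984 = 3.816
  r: GS value = (2 - (1.8)·4.523 - (-2)·3.816) / (-6.8) = -0.219;  r ← (1−ω)·-0.915 + ω·-0.219 = -0.080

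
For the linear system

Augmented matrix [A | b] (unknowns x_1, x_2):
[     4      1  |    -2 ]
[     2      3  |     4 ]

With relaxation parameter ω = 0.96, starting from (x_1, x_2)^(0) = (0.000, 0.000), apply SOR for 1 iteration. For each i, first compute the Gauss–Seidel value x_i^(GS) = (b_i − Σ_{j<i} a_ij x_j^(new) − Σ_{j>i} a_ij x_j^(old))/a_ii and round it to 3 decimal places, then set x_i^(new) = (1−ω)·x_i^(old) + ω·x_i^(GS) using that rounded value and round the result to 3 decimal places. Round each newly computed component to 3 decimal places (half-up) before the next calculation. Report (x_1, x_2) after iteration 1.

(-0.480, 1.587)

Iteration 1:
  x_1: GS value = (-2 - (1)·0.000) / (4) = -0.500;  x_1 ← (1−ω)·0.000 + ω·-0.500 = -0.480
  x_2: GS value = (4 - (2)·-0.480) / (3) = 1.653;  x_2 ← (1−ω)·0.000 + ω·1.653 = 1.587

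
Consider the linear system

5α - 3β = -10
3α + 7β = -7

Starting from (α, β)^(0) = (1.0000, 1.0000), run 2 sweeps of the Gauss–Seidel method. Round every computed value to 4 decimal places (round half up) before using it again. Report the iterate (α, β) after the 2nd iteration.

(-2.2400, -0.0400)

Iteration 1:
  α = (-10 - (-3)·1.0000) / (5) = -1.4000
  β = (-7 - (3)·-1.4000) / (7) = -0.4000
Iteration 2:
  α = (-10 - (-3)·-0.4000) / (5) = -2.2400
  β = (-7 - (3)·-2.2400) / (7) = -0.0400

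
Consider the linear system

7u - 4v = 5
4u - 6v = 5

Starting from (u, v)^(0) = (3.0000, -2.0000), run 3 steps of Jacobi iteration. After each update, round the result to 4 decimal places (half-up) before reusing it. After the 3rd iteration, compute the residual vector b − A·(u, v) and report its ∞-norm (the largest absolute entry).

5.2246

Iteration 1:
  u = (5 - (-4)·-2.0000) / (7) = -0.4286
  v = (5 - (4)·3.0000) / (-6) = 1.1667
Iteration 2:
  u = (5 - (-4)·1.1667) / (7) = 1.3810
  v = (5 - (4)·-0.4286) / (-6) = -1.1191
Iteration 3:
  u = (5 - (-4)·-1.1191) / (7) = 0.0748
  v = (5 - (4)·1.3810) / (-6) = 0.0873
Residual b − A·x = (4.8256, 5.2246); ∞-norm = 5.2246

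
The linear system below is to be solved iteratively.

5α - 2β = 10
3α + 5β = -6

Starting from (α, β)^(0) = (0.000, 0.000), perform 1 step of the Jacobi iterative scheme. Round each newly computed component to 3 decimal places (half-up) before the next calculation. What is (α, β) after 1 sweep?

(2.000, -1.200)

Iteration 1:
  α = (10 - (-2)·0.000) / (5) = 2.000
  β = (-6 - (3)·0.000) / (5) = -1.200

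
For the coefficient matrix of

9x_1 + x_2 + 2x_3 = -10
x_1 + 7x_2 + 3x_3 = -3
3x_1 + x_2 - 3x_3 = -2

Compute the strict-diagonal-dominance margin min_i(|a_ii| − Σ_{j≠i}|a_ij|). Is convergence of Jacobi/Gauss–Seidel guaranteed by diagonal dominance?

-1

row 1: |9| − (1+2) = 6
row 2: |7| − (1+3) = 3
row 3: |-3| − (3+1) = -1
minimum over rows = -1 → not strictly diagonally dominant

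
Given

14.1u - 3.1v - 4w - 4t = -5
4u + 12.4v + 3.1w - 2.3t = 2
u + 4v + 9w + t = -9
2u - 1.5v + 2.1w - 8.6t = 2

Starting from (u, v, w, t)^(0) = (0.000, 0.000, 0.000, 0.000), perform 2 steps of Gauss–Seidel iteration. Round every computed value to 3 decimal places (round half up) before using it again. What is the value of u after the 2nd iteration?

Iteration 1:
  u = (-5 - (-3.1)·0.000 - (-4)·0.000 - (-4)·0.000) / (14.1) = -0.355
  v = (2 - (4)·-0.355 - (3.1)·0.000 - (-2.3)·0.000) / (12.4) = 0.276
  w = (-9 - (1)·-0.355 - (4)·0.276 - (1)·0.000) / (9) = -1.083
  t = (2 - (2)·-0.355 - (-1.5)·0.276 - (2.1)·-1.083) / (-8.6) = -0.628
Iteration 2:
  u = (-5 - (-3.1)·0.276 - (-4)·-1.083 - (-4)·-0.628) / (14.1) = -0.779
  v = (2 - (4)·-0.779 - (3.1)·-1.083 - (-2.3)·-0.628) / (12.4) = 0.567
  w = (-9 - (1)·-0.779 - (4)·0.567 - (1)·-0.628) / (9) = -1.096
  t = (2 - (2)·-0.779 - (-1.5)·0.567 - (2.1)·-1.096) / (-8.6) = -0.780

-0.779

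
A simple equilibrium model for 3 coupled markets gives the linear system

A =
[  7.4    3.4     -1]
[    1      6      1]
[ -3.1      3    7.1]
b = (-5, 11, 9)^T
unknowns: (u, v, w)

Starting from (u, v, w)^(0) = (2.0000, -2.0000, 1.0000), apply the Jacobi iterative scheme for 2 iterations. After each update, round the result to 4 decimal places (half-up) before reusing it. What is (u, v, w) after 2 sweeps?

Iteration 1:
  u = (-5 - (3.4)·-2.0000 - (-1)·1.0000) / (7.4) = 0.3784
  v = (11 - (1)·2.0000 - (1)·1.0000) / (6) = 1.3333
  w = (9 - (-3.1)·2.0000 - (3)·-2.0000) / (7.1) = 2.9859
Iteration 2:
  u = (-5 - (3.4)·1.3333 - (-1)·2.9859) / (7.4) = -0.8848
  v = (11 - (1)·0.3784 - (1)·2.9859) / (6) = 1.2726
  w = (9 - (-3.1)·0.3784 - (3)·1.3333) / (7.1) = 0.8695

(-0.8848, 1.2726, 0.8695)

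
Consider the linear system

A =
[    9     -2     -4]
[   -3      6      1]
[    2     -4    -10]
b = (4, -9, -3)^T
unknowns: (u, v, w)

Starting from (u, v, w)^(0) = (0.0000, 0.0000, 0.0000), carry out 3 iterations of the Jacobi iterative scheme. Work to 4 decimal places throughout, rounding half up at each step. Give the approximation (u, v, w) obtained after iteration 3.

Iteration 1:
  u = (4 - (-2)·0.0000 - (-4)·0.0000) / (9) = 0.4444
  v = (-9 - (-3)·0.0000 - (1)·0.0000) / (6) = -1.5000
  w = (-3 - (2)·0.0000 - (-4)·0.0000) / (-10) = 0.3000
Iteration 2:
  u = (4 - (-2)·-1.5000 - (-4)·0.3000) / (9) = 0.2444
  v = (-9 - (-3)·0.4444 - (1)·0.3000) / (6) = -1.3278
  w = (-3 - (2)·0.4444 - (-4)·-1.5000) / (-10) = 0.9889
Iteration 3:
  u = (4 - (-2)·-1.3278 - (-4)·0.9889) / (9) = 0.5889
  v = (-9 - (-3)·0.2444 - (1)·0.9889) / (6) = -1.5426
  w = (-3 - (2)·0.2444 - (-4)·-1.3278) / (-10) = 0.8800

(0.5889, -1.5426, 0.8800)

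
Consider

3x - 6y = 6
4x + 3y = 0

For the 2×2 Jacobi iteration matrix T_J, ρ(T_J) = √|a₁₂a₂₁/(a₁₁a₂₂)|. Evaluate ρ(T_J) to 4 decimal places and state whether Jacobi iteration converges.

1.6330

a₁₂a₂₁/(a₁₁a₂₂) = (-6)·(4) / ((3)·(3)) = -2.666667
ρ = √|-2.666667| = √2.666667 = 1.6330
ρ > 1, so Jacobi diverges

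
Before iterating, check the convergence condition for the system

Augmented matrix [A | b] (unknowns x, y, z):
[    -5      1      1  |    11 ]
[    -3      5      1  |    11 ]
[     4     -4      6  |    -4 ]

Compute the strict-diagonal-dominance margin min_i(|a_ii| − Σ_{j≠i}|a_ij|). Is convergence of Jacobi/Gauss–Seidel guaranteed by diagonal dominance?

-2

row 1: |-5| − (1+1) = 3
row 2: |5| − (3+1) = 1
row 3: |6| − (4+4) = -2
minimum over rows = -2 → not strictly diagonally dominant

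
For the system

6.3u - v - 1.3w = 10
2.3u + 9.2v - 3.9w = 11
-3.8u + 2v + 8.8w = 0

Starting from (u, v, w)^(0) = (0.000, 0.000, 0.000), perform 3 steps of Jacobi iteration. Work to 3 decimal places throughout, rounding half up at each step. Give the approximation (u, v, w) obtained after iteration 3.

Iteration 1:
  u = (10 - (-1)·0.000 - (-1.3)·0.000) / (6.3) = 1.587
  v = (11 - (2.3)·0.000 - (-3.9)·0.000) / (9.2) = 1.196
  w = (0 - (-3.8)·0.000 - (2)·0.000) / (8.8) = 0.000
Iteration 2:
  u = (10 - (-1)·1.196 - (-1.3)·0.000) / (6.3) = 1.777
  v = (11 - (2.3)·1.587 - (-3.9)·0.000) / (9.2) = 0.799
  w = (0 - (-3.8)·1.587 - (2)·1.196) / (8.8) = 0.413
Iteration 3:
  u = (10 - (-1)·0.799 - (-1.3)·0.413) / (6.3) = 1.799
  v = (11 - (2.3)·1.777 - (-3.9)·0.413) / (9.2) = 0.926
  w = (0 - (-3.8)·1.777 - (2)·0.799) / (8.8) = 0.586

(1.799, 0.926, 0.586)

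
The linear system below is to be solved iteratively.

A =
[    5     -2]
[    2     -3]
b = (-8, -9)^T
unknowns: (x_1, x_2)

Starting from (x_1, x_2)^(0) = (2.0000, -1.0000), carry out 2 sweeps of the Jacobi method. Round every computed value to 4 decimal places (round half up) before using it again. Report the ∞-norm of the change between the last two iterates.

2.6666

Iteration 1:
  x_1 = (-8 - (-2)·-1.0000) / (5) = -2.0000
  x_2 = (-9 - (2)·2.0000) / (-3) = 4.3333
Iteration 2:
  x_1 = (-8 - (-2)·4.3333) / (5) = 0.1333
  x_2 = (-9 - (2)·-2.0000) / (-3) = 1.6667
Change: (2.1333, -2.6666) → max |·| = 2.6666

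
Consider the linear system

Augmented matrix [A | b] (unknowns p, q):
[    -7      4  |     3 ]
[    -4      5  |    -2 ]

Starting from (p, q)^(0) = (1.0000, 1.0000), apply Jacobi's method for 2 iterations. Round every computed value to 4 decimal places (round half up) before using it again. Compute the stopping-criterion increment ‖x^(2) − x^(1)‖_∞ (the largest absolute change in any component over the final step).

Iteration 1:
  p = (3 - (4)·1.0000) / (-7) = 0.1429
  q = (-2 - (-4)·1.0000) / (5) = 0.4000
Iteration 2:
  p = (3 - (4)·0.4000) / (-7) = -0.2000
  q = (-2 - (-4)·0.1429) / (5) = -0.2857
Change: (-0.3429, -0.6857) → max |·| = 0.6857

0.6857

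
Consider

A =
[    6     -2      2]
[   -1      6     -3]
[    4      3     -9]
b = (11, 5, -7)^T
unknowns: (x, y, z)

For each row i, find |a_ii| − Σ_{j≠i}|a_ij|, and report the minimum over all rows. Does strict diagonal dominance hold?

row 1: |6| − (2+2) = 2
row 2: |6| − (1+3) = 2
row 3: |-9| − (4+3) = 2
minimum over rows = 2 → strictly diagonally dominant (convergence guaranteed)

2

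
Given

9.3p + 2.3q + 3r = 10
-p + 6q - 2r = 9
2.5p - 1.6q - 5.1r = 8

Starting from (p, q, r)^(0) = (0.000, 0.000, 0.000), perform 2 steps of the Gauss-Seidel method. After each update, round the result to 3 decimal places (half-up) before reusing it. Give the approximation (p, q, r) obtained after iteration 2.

(1.166, 1.172, -1.365)

Iteration 1:
  p = (10 - (2.3)·0.000 - (3)·0.000) / (9.3) = 1.075
  q = (9 - (-1)·1.075 - (-2)·0.000) / (6) = 1.679
  r = (8 - (2.5)·1.075 - (-1.6)·1.679) / (-5.1) = -1.568
Iteration 2:
  p = (10 - (2.3)·1.679 - (3)·-1.568) / (9.3) = 1.166
  q = (9 - (-1)·1.166 - (-2)·-1.568) / (6) = 1.172
  r = (8 - (2.5)·1.166 - (-1.6)·1.172) / (-5.1) = -1.365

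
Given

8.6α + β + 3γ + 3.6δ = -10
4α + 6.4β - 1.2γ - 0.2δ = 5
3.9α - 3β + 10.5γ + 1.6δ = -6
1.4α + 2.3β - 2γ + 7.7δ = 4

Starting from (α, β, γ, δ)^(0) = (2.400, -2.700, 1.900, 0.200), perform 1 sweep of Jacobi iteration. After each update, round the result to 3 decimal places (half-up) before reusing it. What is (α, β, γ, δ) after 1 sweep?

(-1.595, -0.356, -2.265, 1.383)

Iteration 1:
  α = (-10 - (1)·-2.700 - (3)·1.900 - (3.6)·0.200) / (8.6) = -1.595
  β = (5 - (4)·2.400 - (-1.2)·1.900 - (-0.2)·0.200) / (6.4) = -0.356
  γ = (-6 - (3.9)·2.400 - (-3)·-2.700 - (1.6)·0.200) / (10.5) = -2.265
  δ = (4 - (1.4)·2.400 - (2.3)·-2.700 - (-2)·1.900) / (7.7) = 1.383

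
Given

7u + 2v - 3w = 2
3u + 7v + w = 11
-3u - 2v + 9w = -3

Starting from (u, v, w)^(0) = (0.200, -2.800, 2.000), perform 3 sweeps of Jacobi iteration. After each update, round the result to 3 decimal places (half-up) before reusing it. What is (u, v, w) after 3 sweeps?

Iteration 1:
  u = (2 - (2)·-2.800 - (-3)·2.000) / (7) = 1.943
  v = (11 - (3)·0.200 - (1)·2.000) / (7) = 1.200
  w = (-3 - (-3)·0.200 - (-2)·-2.800) / (9) = -0.889
Iteration 2:
  u = (2 - (2)·1.200 - (-3)·-0.889) / (7) = -0.438
  v = (11 - (3)·1.943 - (1)·-0.889) / (7) = 0.866
  w = (-3 - (-3)·1.943 - (-2)·1.200) / (9) = 0.581
Iteration 3:
  u = (2 - (2)·0.866 - (-3)·0.581) / (7) = 0.287
  v = (11 - (3)·-0.438 - (1)·0.581) / (7) = 1.676
  w = (-3 - (-3)·-0.438 - (-2)·0.866) / (9) = -0.287

(0.287, 1.676, -0.287)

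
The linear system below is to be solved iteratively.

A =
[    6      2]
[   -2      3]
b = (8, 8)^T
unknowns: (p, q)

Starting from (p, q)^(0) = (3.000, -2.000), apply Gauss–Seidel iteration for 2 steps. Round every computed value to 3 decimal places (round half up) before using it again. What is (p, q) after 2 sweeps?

(0.000, 2.667)

Iteration 1:
  p = (8 - (2)·-2.000) / (6) = 2.000
  q = (8 - (-2)·2.000) / (3) = 4.000
Iteration 2:
  p = (8 - (2)·4.000) / (6) = 0.000
  q = (8 - (-2)·0.000) / (3) = 2.667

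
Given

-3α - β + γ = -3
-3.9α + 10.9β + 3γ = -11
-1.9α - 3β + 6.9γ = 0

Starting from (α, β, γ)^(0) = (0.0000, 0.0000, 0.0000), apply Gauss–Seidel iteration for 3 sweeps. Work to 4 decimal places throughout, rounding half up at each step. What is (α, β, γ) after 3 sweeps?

(1.2193, -0.5964, 0.0764)

Iteration 1:
  α = (-3 - (-1)·0.0000 - (1)·0.0000) / (-3) = 1.0000
  β = (-11 - (-3.9)·1.0000 - (3)·0.0000) / (10.9) = -0.6514
  γ = (0 - (-1.9)·1.0000 - (-3)·-0.6514) / (6.9) = -0.0079
Iteration 2:
  α = (-3 - (-1)·-0.6514 - (1)·-0.0079) / (-3) = 1.2145
  β = (-11 - (-3.9)·1.2145 - (3)·-0.0079) / (10.9) = -0.5725
  γ = (0 - (-1.9)·1.2145 - (-3)·-0.5725) / (6.9) = 0.0855
Iteration 3:
  α = (-3 - (-1)·-0.5725 - (1)·0.0855) / (-3) = 1.2193
  β = (-11 - (-3.9)·1.2193 - (3)·0.0855) / (10.9) = -0.5964
  γ = (0 - (-1.9)·1.2193 - (-3)·-0.5964) / (6.9) = 0.0764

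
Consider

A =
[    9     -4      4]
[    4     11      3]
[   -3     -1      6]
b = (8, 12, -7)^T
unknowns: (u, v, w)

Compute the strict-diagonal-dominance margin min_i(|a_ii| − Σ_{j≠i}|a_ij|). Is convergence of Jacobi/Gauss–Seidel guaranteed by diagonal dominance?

row 1: |9| − (4+4) = 1
row 2: |11| − (4+3) = 4
row 3: |6| − (3+1) = 2
minimum over rows = 1 → strictly diagonally dominant (convergence guaranteed)

1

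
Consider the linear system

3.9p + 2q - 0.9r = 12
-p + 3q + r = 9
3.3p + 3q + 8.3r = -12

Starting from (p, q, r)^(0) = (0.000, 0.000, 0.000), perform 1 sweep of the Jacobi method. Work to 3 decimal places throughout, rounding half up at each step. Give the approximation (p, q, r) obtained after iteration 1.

Iteration 1:
  p = (12 - (2)·0.000 - (-0.9)·0.000) / (3.9) = 3.077
  q = (9 - (-1)·0.000 - (1)·0.000) / (3) = 3.000
  r = (-12 - (3.3)·0.000 - (3)·0.000) / (8.3) = -1.446

(3.077, 3.000, -1.446)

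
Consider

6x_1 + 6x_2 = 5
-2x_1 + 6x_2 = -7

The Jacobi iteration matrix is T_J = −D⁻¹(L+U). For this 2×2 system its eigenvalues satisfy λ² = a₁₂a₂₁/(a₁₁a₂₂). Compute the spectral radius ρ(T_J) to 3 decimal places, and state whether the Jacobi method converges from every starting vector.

a₁₂a₂₁/(a₁₁a₂₂) = (6)·(-2) / ((6)·(6)) = -0.333333
ρ = √|-0.333333| = √0.333333 = 0.577
ρ < 1, so Jacobi converges

0.577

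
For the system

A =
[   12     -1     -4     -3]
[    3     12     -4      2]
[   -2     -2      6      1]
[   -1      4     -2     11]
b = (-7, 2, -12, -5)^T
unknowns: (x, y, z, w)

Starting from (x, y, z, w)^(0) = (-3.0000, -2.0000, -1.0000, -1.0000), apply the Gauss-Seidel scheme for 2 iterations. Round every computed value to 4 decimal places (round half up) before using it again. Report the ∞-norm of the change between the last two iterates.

0.3194

Iteration 1:
  x = (-7 - (-1)·-2.0000 - (-4)·-1.0000 - (-3)·-1.0000) / (12) = -1.3333
  y = (2 - (3)·-1.3333 - (-4)·-1.0000 - (2)·-1.0000) / (12) = 0.3333
  z = (-12 - (-2)·-1.3333 - (-2)·0.3333 - (1)·-1.0000) / (6) = -2.1667
  w = (-5 - (-1)·-1.3333 - (4)·0.3333 - (-2)·-2.1667) / (11) = -1.0909
Iteration 2:
  x = (-7 - (-1)·0.3333 - (-4)·-2.1667 - (-3)·-1.0909) / (12) = -1.5505
  y = (2 - (3)·-1.5505 - (-4)·-2.1667 - (2)·-1.0909) / (12) = 0.0139
  z = (-12 - (-2)·-1.5505 - (-2)·0.0139 - (1)·-1.0909) / (6) = -2.3304
  w = (-5 - (-1)·-1.5505 - (4)·0.0139 - (-2)·-2.3304) / (11) = -1.0243
Change: (-0.2172, -0.3194, -0.1637, 0.0666) → max |·| = 0.3194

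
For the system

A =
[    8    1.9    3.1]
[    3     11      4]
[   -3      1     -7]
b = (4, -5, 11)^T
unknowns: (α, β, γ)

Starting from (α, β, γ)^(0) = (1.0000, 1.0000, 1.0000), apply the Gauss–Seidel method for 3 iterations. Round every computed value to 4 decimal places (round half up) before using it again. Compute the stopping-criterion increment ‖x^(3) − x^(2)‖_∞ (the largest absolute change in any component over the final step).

0.1752

Iteration 1:
  α = (4 - (1.9)·1.0000 - (3.1)·1.0000) / (8) = -0.1250
  β = (-5 - (3)·-0.1250 - (4)·1.0000) / (11) = -0.7841
  γ = (11 - (-3)·-0.1250 - (1)·-0.7841) / (-7) = -1.6299
Iteration 2:
  α = (4 - (1.9)·-0.7841 - (3.1)·-1.6299) / (8) = 1.3178
  β = (-5 - (3)·1.3178 - (4)·-1.6299) / (11) = -0.2213
  γ = (11 - (-3)·1.3178 - (1)·-0.2213) / (-7) = -2.1678
Iteration 3:
  α = (4 - (1.9)·-0.2213 - (3.1)·-2.1678) / (8) = 1.3926
  β = (-5 - (3)·1.3926 - (4)·-2.1678) / (11) = -0.0461
  γ = (11 - (-3)·1.3926 - (1)·-0.0461) / (-7) = -2.1748
Change: (0.0748, 0.1752, -0.0070) → max |·| = 0.1752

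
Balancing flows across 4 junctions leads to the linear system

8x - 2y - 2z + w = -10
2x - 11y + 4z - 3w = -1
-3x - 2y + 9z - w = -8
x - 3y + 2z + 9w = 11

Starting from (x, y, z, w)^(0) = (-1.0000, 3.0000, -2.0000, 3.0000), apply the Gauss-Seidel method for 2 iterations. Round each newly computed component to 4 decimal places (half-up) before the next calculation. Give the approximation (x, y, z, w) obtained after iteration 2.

(-2.1638, -1.1134, -1.7335, 1.4767)

Iteration 1:
  x = (-10 - (-2)·3.0000 - (-2)·-2.0000 - (1)·3.0000) / (8) = -1.3750
  y = (-1 - (2)·-1.3750 - (4)·-2.0000 - (-3)·3.0000) / (-11) = -1.7045
  z = (-8 - (-3)·-1.3750 - (-2)·-1.7045 - (-1)·3.0000) / (9) = -1.3927
  w = (11 - (1)·-1.3750 - (-3)·-1.7045 - (2)·-1.3927) / (9) = 1.1163
Iteration 2:
  x = (-10 - (-2)·-1.7045 - (-2)·-1.3927 - (1)·1.1163) / (8) = -2.1638
  y = (-1 - (2)·-2.1638 - (4)·-1.3927 - (-3)·1.1163) / (-11) = -1.1134
  z = (-8 - (-3)·-2.1638 - (-2)·-1.1134 - (-1)·1.1163) / (9) = -1.7335
  w = (11 - (1)·-2.1638 - (-3)·-1.1134 - (2)·-1.7335) / (9) = 1.4767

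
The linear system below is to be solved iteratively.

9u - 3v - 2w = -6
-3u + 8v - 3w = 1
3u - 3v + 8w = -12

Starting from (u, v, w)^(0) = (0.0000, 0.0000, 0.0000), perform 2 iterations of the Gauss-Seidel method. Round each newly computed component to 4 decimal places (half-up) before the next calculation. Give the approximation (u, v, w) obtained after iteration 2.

Iteration 1:
  u = (-6 - (-3)·0.0000 - (-2)·0.0000) / (9) = -0.6667
  v = (1 - (-3)·-0.6667 - (-3)·0.0000) / (8) = -0.1250
  w = (-12 - (3)·-0.6667 - (-3)·-0.1250) / (8) = -1.2969
Iteration 2:
  u = (-6 - (-3)·-0.1250 - (-2)·-1.2969) / (9) = -0.9965
  v = (1 - (-3)·-0.9965 - (-3)·-1.2969) / (8) = -0.7350
  w = (-12 - (3)·-0.9965 - (-3)·-0.7350) / (8) = -1.4019

(-0.9965, -0.7350, -1.4019)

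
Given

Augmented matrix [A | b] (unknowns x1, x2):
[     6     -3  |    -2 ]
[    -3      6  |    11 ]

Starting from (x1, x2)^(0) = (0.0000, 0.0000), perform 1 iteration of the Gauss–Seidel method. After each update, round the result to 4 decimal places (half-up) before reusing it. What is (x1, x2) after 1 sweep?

(-0.3333, 1.6667)

Iteration 1:
  x1 = (-2 - (-3)·0.0000) / (6) = -0.3333
  x2 = (11 - (-3)·-0.3333) / (6) = 1.6667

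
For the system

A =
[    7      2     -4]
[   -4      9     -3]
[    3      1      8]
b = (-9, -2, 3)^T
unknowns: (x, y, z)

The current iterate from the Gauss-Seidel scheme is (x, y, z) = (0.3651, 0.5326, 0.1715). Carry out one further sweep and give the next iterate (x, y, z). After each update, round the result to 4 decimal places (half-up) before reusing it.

(-1.3399, -0.7606, 0.9725)

One sweep:
  x = (-9 - (2)·0.5326 - (-4)·0.1715) / (7) = -1.3399
  y = (-2 - (-4)·-1.3399 - (-3)·0.1715) / (9) = -0.7606
  z = (3 - (3)·-1.3399 - (1)·-0.7606) / (8) = 0.9725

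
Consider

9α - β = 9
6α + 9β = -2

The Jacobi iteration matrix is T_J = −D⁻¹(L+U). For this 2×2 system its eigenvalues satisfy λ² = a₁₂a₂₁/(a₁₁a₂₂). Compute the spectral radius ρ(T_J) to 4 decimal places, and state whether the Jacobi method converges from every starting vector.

0.2722

a₁₂a₂₁/(a₁₁a₂₂) = (-1)·(6) / ((9)·(9)) = -0.074074
ρ = √|-0.074074| = √0.074074 = 0.2722
ρ < 1, so Jacobi converges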